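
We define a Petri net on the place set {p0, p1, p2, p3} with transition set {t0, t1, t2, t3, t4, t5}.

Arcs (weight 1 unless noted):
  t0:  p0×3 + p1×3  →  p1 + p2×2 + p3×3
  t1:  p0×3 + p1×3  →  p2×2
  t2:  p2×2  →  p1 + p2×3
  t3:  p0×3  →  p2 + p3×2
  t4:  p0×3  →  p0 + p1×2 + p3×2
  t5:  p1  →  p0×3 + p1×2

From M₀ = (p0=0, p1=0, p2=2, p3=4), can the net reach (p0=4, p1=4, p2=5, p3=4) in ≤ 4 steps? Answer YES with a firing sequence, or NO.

NO — not reachable within 4 firings

depth 0: 1 marking
depth 1: 2 markings reached so far
depth 2: 4 markings reached so far
depth 3: 9 markings reached so far
depth 4: 21 markings reached so far
target is not among the 21 markings reachable within 4 steps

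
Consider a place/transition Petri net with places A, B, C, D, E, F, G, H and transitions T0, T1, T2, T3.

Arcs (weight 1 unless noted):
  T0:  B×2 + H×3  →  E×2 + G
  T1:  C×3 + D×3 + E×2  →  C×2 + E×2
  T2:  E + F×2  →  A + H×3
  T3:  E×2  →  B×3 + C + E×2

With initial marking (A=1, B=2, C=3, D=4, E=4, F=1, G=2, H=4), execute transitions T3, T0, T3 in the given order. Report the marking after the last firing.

step 1: fire T3:  (A=1, B=2, C=3, D=4, E=4, F=1, G=2, H=4) → (A=1, B=5, C=4, D=4, E=4, F=1, G=2, H=4)
step 2: fire T0:  (A=1, B=5, C=4, D=4, E=4, F=1, G=2, H=4) → (A=1, B=3, C=4, D=4, E=6, F=1, G=3, H=1)
step 3: fire T3:  (A=1, B=3, C=4, D=4, E=6, F=1, G=3, H=1) → (A=1, B=6, C=5, D=4, E=6, F=1, G=3, H=1)

(A=1, B=6, C=5, D=4, E=6, F=1, G=3, H=1)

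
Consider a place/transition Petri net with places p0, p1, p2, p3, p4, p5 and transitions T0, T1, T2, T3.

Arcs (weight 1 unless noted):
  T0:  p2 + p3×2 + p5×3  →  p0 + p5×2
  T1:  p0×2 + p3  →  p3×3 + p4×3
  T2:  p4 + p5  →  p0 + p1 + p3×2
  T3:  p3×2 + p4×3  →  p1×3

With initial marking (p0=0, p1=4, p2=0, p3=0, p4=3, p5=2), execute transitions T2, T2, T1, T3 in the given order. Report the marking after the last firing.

(p0=0, p1=9, p2=0, p3=4, p4=1, p5=0)

step 1: fire T2:  (p0=0, p1=4, p2=0, p3=0, p4=3, p5=2) → (p0=1, p1=5, p2=0, p3=2, p4=2, p5=1)
step 2: fire T2:  (p0=1, p1=5, p2=0, p3=2, p4=2, p5=1) → (p0=2, p1=6, p2=0, p3=4, p4=1, p5=0)
step 3: fire T1:  (p0=2, p1=6, p2=0, p3=4, p4=1, p5=0) → (p0=0, p1=6, p2=0, p3=6, p4=4, p5=0)
step 4: fire T3:  (p0=0, p1=6, p2=0, p3=6, p4=4, p5=0) → (p0=0, p1=9, p2=0, p3=4, p4=1, p5=0)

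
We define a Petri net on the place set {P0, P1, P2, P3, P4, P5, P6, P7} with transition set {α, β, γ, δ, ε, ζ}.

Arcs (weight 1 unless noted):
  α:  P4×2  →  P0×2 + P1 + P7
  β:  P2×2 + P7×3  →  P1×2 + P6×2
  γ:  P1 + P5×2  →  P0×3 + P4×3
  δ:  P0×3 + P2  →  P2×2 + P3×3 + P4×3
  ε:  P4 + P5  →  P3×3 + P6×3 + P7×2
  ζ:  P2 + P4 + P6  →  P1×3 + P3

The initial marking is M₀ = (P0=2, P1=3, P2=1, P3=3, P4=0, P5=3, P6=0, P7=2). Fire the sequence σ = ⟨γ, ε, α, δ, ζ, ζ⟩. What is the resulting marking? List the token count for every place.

(P0=4, P1=9, P2=0, P3=11, P4=1, P5=0, P6=1, P7=5)

step 1: fire γ:  (P0=2, P1=3, P2=1, P3=3, P4=0, P5=3, P6=0, P7=2) → (P0=5, P1=2, P2=1, P3=3, P4=3, P5=1, P6=0, P7=2)
step 2: fire ε:  (P0=5, P1=2, P2=1, P3=3, P4=3, P5=1, P6=0, P7=2) → (P0=5, P1=2, P2=1, P3=6, P4=2, P5=0, P6=3, P7=4)
step 3: fire α:  (P0=5, P1=2, P2=1, P3=6, P4=2, P5=0, P6=3, P7=4) → (P0=7, P1=3, P2=1, P3=6, P4=0, P5=0, P6=3, P7=5)
step 4: fire δ:  (P0=7, P1=3, P2=1, P3=6, P4=0, P5=0, P6=3, P7=5) → (P0=4, P1=3, P2=2, P3=9, P4=3, P5=0, P6=3, P7=5)
step 5: fire ζ:  (P0=4, P1=3, P2=2, P3=9, P4=3, P5=0, P6=3, P7=5) → (P0=4, P1=6, P2=1, P3=10, P4=2, P5=0, P6=2, P7=5)
step 6: fire ζ:  (P0=4, P1=6, P2=1, P3=10, P4=2, P5=0, P6=2, P7=5) → (P0=4, P1=9, P2=0, P3=11, P4=1, P5=0, P6=1, P7=5)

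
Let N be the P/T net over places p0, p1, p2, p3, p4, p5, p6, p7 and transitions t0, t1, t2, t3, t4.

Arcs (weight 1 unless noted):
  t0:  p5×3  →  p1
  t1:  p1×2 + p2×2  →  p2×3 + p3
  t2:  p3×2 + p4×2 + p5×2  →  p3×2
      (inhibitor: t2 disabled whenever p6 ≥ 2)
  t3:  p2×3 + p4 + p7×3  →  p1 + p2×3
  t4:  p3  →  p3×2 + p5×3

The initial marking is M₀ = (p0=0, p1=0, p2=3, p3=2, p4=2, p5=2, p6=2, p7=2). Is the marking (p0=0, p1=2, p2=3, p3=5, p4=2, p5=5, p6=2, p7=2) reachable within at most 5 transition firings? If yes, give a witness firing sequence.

step 1: fire t4:  (p0=0, p1=0, p2=3, p3=2, p4=2, p5=2, p6=2, p7=2) → (p0=0, p1=0, p2=3, p3=3, p4=2, p5=5, p6=2, p7=2)
step 2: fire t0:  (p0=0, p1=0, p2=3, p3=3, p4=2, p5=5, p6=2, p7=2) → (p0=0, p1=1, p2=3, p3=3, p4=2, p5=2, p6=2, p7=2)
step 3: fire t4:  (p0=0, p1=1, p2=3, p3=3, p4=2, p5=2, p6=2, p7=2) → (p0=0, p1=1, p2=3, p3=4, p4=2, p5=5, p6=2, p7=2)
step 4: fire t0:  (p0=0, p1=1, p2=3, p3=4, p4=2, p5=5, p6=2, p7=2) → (p0=0, p1=2, p2=3, p3=4, p4=2, p5=2, p6=2, p7=2)
step 5: fire t4:  (p0=0, p1=2, p2=3, p3=4, p4=2, p5=2, p6=2, p7=2) → (p0=0, p1=2, p2=3, p3=5, p4=2, p5=5, p6=2, p7=2)

YES — reachable via ⟨t4, t0, t4, t0, t4⟩ (5 firings)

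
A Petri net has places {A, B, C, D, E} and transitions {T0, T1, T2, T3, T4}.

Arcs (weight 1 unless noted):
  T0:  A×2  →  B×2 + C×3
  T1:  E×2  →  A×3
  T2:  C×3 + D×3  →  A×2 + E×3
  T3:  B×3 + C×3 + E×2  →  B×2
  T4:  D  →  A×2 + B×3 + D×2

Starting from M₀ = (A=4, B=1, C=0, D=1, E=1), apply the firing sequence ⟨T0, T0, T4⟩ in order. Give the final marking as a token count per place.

step 1: fire T0:  (A=4, B=1, C=0, D=1, E=1) → (A=2, B=3, C=3, D=1, E=1)
step 2: fire T0:  (A=2, B=3, C=3, D=1, E=1) → (A=0, B=5, C=6, D=1, E=1)
step 3: fire T4:  (A=0, B=5, C=6, D=1, E=1) → (A=2, B=8, C=6, D=2, E=1)

(A=2, B=8, C=6, D=2, E=1)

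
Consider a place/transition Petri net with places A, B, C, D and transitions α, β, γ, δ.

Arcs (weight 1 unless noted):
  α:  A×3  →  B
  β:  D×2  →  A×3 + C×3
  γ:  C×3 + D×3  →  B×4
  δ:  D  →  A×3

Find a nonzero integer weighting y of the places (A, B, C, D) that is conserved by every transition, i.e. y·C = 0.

Incidence matrix C (rows=places, cols=transitions):
        α    β    γ    δ
    A  -3    3    0    3
    B   1    0    4    0
    C   0    3   -3    0
    D   0   -2   -3   -1

Candidate y = [1, 3, 1, 3]; check y·C column-wise:
  col α: 1·-3 + 3·1 + 1·0 + 3·0 = 0
  col β: 1·3 + 3·0 + 1·3 + 3·-2 = 0
  col γ: 1·0 + 3·4 + 1·-3 + 3·-3 = 0
  col δ: 1·3 + 3·0 + 1·0 + 3·-1 = 0

y = (A:1, B:3, C:1, D:3)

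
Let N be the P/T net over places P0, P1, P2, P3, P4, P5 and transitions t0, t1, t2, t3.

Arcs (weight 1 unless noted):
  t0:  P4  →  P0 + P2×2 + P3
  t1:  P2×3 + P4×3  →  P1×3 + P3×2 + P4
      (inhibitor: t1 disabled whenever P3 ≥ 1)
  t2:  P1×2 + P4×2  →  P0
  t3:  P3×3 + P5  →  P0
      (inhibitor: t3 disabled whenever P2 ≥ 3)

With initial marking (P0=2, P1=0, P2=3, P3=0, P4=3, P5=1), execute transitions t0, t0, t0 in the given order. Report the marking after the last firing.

step 1: fire t0:  (P0=2, P1=0, P2=3, P3=0, P4=3, P5=1) → (P0=3, P1=0, P2=5, P3=1, P4=2, P5=1)
step 2: fire t0:  (P0=3, P1=0, P2=5, P3=1, P4=2, P5=1) → (P0=4, P1=0, P2=7, P3=2, P4=1, P5=1)
step 3: fire t0:  (P0=4, P1=0, P2=7, P3=2, P4=1, P5=1) → (P0=5, P1=0, P2=9, P3=3, P4=0, P5=1)

(P0=5, P1=0, P2=9, P3=3, P4=0, P5=1)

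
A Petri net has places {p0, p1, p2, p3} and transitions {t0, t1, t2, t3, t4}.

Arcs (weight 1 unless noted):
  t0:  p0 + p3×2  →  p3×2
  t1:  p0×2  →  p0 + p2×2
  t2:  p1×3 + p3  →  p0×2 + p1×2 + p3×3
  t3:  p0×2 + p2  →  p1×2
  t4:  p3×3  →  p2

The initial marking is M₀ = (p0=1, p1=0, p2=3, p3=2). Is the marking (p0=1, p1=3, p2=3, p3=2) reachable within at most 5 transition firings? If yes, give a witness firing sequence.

depth 0: 1 marking
depth 1: 2 markings reached so far
depth 2: 2 markings reached so far
(frontier empty at depth 2; search complete)
target is not among the 2 markings reachable within 5 steps

NO — not reachable within 5 firings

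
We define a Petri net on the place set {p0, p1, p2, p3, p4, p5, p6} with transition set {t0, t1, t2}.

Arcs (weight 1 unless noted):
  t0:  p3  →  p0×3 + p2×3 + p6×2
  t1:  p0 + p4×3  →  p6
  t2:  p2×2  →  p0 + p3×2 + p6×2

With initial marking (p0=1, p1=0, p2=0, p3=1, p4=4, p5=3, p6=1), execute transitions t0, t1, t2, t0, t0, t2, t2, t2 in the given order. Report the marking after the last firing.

step 1: fire t0:  (p0=1, p1=0, p2=0, p3=1, p4=4, p5=3, p6=1) → (p0=4, p1=0, p2=3, p3=0, p4=4, p5=3, p6=3)
step 2: fire t1:  (p0=4, p1=0, p2=3, p3=0, p4=4, p5=3, p6=3) → (p0=3, p1=0, p2=3, p3=0, p4=1, p5=3, p6=4)
step 3: fire t2:  (p0=3, p1=0, p2=3, p3=0, p4=1, p5=3, p6=4) → (p0=4, p1=0, p2=1, p3=2, p4=1, p5=3, p6=6)
step 4: fire t0:  (p0=4, p1=0, p2=1, p3=2, p4=1, p5=3, p6=6) → (p0=7, p1=0, p2=4, p3=1, p4=1, p5=3, p6=8)
step 5: fire t0:  (p0=7, p1=0, p2=4, p3=1, p4=1, p5=3, p6=8) → (p0=10, p1=0, p2=7, p3=0, p4=1, p5=3, p6=10)
step 6: fire t2:  (p0=10, p1=0, p2=7, p3=0, p4=1, p5=3, p6=10) → (p0=11, p1=0, p2=5, p3=2, p4=1, p5=3, p6=12)
step 7: fire t2:  (p0=11, p1=0, p2=5, p3=2, p4=1, p5=3, p6=12) → (p0=12, p1=0, p2=3, p3=4, p4=1, p5=3, p6=14)
step 8: fire t2:  (p0=12, p1=0, p2=3, p3=4, p4=1, p5=3, p6=14) → (p0=13, p1=0, p2=1, p3=6, p4=1, p5=3, p6=16)

(p0=13, p1=0, p2=1, p3=6, p4=1, p5=3, p6=16)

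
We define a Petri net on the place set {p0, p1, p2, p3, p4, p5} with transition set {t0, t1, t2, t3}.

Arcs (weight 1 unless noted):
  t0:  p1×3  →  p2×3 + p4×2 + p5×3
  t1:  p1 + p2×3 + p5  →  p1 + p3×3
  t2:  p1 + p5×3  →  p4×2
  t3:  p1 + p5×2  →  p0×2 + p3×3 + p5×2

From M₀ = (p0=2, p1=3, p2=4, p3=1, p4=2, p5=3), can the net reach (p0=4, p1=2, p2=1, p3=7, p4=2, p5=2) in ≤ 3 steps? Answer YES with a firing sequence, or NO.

YES — reachable via ⟨t1, t3⟩ (2 firings)

step 1: fire t1:  (p0=2, p1=3, p2=4, p3=1, p4=2, p5=3) → (p0=2, p1=3, p2=1, p3=4, p4=2, p5=2)
step 2: fire t3:  (p0=2, p1=3, p2=1, p3=4, p4=2, p5=2) → (p0=4, p1=2, p2=1, p3=7, p4=2, p5=2)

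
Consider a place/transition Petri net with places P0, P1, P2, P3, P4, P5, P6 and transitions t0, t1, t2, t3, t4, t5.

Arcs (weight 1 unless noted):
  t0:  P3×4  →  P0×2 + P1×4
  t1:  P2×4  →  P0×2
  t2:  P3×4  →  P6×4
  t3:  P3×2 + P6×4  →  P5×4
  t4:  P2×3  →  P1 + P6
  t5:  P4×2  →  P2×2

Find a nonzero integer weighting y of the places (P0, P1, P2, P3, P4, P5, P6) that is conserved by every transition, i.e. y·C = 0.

Incidence matrix C (rows=places, cols=transitions):
       t0   t1   t2   t3   t4   t5
   P0   2    2    0    0    0    0
   P1   4    0    0    0    1    0
   P2   0   -4    0    0   -3    2
   P3  -4    0   -4   -2    0    0
   P4   0    0    0    0    0   -2
   P5   0    0    0    4    0    0
   P6   0    0    4   -4    1    0

Candidate y = [2, 1, 1, 2, 1, 3, 2]; check y·C column-wise:
  col t0: 2·2 + 1·4 + 1·0 + 2·-4 + 1·0 + 3·0 + 2·0 = 0
  col t1: 2·2 + 1·0 + 1·-4 + 2·0 + 1·0 + 3·0 + 2·0 = 0
  col t2: 2·0 + 1·0 + 1·0 + 2·-4 + 1·0 + 3·0 + 2·4 = 0
  col t3: 2·0 + 1·0 + 1·0 + 2·-2 + 1·0 + 3·4 + 2·-4 = 0
  col t4: 2·0 + 1·1 + 1·-3 + 2·0 + 1·0 + 3·0 + 2·1 = 0
  col t5: 2·0 + 1·0 + 1·2 + 2·0 + 1·-2 + 3·0 + 2·0 = 0

y = (P0:2, P1:1, P2:1, P3:2, P4:1, P5:3, P6:2)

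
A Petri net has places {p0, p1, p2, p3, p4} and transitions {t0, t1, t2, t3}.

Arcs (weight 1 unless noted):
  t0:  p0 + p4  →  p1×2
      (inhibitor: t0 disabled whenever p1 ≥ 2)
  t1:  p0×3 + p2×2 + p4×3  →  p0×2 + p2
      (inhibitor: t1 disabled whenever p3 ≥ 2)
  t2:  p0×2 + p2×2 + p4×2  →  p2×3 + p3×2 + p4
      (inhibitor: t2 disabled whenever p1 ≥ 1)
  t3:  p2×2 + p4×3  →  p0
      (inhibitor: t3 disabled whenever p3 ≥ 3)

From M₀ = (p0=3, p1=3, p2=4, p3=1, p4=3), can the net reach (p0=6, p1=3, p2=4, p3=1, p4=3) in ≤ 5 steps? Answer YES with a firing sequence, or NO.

NO — not reachable within 5 firings

depth 0: 1 marking
depth 1: 3 markings reached so far
depth 2: 3 markings reached so far
(frontier empty at depth 2; search complete)
target is not among the 3 markings reachable within 5 steps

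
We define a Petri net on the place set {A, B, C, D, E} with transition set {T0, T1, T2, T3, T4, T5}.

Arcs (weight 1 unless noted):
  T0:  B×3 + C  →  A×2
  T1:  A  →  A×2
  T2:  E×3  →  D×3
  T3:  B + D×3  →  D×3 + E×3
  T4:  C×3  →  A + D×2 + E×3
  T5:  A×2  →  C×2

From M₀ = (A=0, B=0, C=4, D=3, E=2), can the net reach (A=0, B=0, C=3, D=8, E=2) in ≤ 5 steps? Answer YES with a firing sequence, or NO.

YES — reachable via ⟨T4, T1, T2, T5⟩ (4 firings)

step 1: fire T4:  (A=0, B=0, C=4, D=3, E=2) → (A=1, B=0, C=1, D=5, E=5)
step 2: fire T1:  (A=1, B=0, C=1, D=5, E=5) → (A=2, B=0, C=1, D=5, E=5)
step 3: fire T2:  (A=2, B=0, C=1, D=5, E=5) → (A=2, B=0, C=1, D=8, E=2)
step 4: fire T5:  (A=2, B=0, C=1, D=8, E=2) → (A=0, B=0, C=3, D=8, E=2)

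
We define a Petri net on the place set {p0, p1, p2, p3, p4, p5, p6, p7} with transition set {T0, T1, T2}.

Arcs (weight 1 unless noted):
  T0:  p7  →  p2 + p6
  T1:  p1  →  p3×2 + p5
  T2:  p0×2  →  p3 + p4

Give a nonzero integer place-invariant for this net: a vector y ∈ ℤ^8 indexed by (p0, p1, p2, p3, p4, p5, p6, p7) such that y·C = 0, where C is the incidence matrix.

y = (p0:1, p1:4, p2:0, p3:2, p4:0, p5:0, p6:0, p7:0)

Incidence matrix C (rows=places, cols=transitions):
       T0   T1   T2
   p0   0    0   -2
   p1   0   -1    0
   p2   1    0    0
   p3   0    2    1
   p4   0    0    1
   p5   0    1    0
   p6   1    0    0
   p7  -1    0    0

Candidate y = [1, 4, 0, 2, 0, 0, 0, 0]; check y·C column-wise:
  col T0: 1·0 + 4·0 + 0·1 + 2·0 + 0·1 + 0·-1 = 0
  col T1: 1·0 + 4·-1 + 2·2 + 0·1 = 0
  col T2: 1·-2 + 4·0 + 2·1 + 0·1 = 0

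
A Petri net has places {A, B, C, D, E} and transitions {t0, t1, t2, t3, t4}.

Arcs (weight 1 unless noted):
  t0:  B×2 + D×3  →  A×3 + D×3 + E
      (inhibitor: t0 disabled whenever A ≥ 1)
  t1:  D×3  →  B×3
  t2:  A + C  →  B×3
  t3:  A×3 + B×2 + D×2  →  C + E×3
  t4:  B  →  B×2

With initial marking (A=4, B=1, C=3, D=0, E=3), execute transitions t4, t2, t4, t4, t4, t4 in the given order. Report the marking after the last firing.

step 1: fire t4:  (A=4, B=1, C=3, D=0, E=3) → (A=4, B=2, C=3, D=0, E=3)
step 2: fire t2:  (A=4, B=2, C=3, D=0, E=3) → (A=3, B=5, C=2, D=0, E=3)
step 3: fire t4:  (A=3, B=5, C=2, D=0, E=3) → (A=3, B=6, C=2, D=0, E=3)
step 4: fire t4:  (A=3, B=6, C=2, D=0, E=3) → (A=3, B=7, C=2, D=0, E=3)
step 5: fire t4:  (A=3, B=7, C=2, D=0, E=3) → (A=3, B=8, C=2, D=0, E=3)
step 6: fire t4:  (A=3, B=8, C=2, D=0, E=3) → (A=3, B=9, C=2, D=0, E=3)

(A=3, B=9, C=2, D=0, E=3)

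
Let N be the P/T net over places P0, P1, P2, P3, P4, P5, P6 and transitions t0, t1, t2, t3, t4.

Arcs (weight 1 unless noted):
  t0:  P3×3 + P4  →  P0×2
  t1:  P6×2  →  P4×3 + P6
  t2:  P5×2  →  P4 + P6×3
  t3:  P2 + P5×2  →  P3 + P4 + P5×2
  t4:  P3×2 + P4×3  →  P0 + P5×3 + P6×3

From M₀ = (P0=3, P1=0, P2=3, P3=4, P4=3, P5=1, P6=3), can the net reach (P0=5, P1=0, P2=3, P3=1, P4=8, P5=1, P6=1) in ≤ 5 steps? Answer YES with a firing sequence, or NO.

YES — reachable via ⟨t0, t1, t1⟩ (3 firings)

step 1: fire t0:  (P0=3, P1=0, P2=3, P3=4, P4=3, P5=1, P6=3) → (P0=5, P1=0, P2=3, P3=1, P4=2, P5=1, P6=3)
step 2: fire t1:  (P0=5, P1=0, P2=3, P3=1, P4=2, P5=1, P6=3) → (P0=5, P1=0, P2=3, P3=1, P4=5, P5=1, P6=2)
step 3: fire t1:  (P0=5, P1=0, P2=3, P3=1, P4=5, P5=1, P6=2) → (P0=5, P1=0, P2=3, P3=1, P4=8, P5=1, P6=1)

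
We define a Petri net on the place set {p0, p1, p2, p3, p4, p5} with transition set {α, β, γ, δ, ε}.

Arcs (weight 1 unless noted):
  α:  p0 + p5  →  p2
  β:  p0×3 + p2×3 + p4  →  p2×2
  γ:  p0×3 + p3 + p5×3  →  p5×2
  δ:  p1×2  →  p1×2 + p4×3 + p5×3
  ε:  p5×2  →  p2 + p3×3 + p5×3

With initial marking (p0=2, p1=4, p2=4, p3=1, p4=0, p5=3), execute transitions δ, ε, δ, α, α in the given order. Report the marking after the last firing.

(p0=0, p1=4, p2=7, p3=4, p4=6, p5=8)

step 1: fire δ:  (p0=2, p1=4, p2=4, p3=1, p4=0, p5=3) → (p0=2, p1=4, p2=4, p3=1, p4=3, p5=6)
step 2: fire ε:  (p0=2, p1=4, p2=4, p3=1, p4=3, p5=6) → (p0=2, p1=4, p2=5, p3=4, p4=3, p5=7)
step 3: fire δ:  (p0=2, p1=4, p2=5, p3=4, p4=3, p5=7) → (p0=2, p1=4, p2=5, p3=4, p4=6, p5=10)
step 4: fire α:  (p0=2, p1=4, p2=5, p3=4, p4=6, p5=10) → (p0=1, p1=4, p2=6, p3=4, p4=6, p5=9)
step 5: fire α:  (p0=1, p1=4, p2=6, p3=4, p4=6, p5=9) → (p0=0, p1=4, p2=7, p3=4, p4=6, p5=8)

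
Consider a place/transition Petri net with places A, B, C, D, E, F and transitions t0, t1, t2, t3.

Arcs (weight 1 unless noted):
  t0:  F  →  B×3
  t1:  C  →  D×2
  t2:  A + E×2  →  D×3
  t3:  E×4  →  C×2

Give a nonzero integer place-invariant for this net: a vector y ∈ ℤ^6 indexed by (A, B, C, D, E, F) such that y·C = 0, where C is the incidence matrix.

Incidence matrix C (rows=places, cols=transitions):
       t0   t1   t2   t3
    A   0    0   -1    0
    B   3    0    0    0
    C   0   -1    0    2
    D   0    2    3    0
    E   0    0   -2   -4
    F  -1    0    0    0

Candidate y = [1, 0, 2, 1, 1, 0]; check y·C column-wise:
  col t0: 1·0 + 0·3 + 2·0 + 1·0 + 1·0 + 0·-1 = 0
  col t1: 1·0 + 2·-1 + 1·2 + 1·0 = 0
  col t2: 1·-1 + 2·0 + 1·3 + 1·-2 = 0
  col t3: 1·0 + 2·2 + 1·0 + 1·-4 = 0

y = (A:1, B:0, C:2, D:1, E:1, F:0)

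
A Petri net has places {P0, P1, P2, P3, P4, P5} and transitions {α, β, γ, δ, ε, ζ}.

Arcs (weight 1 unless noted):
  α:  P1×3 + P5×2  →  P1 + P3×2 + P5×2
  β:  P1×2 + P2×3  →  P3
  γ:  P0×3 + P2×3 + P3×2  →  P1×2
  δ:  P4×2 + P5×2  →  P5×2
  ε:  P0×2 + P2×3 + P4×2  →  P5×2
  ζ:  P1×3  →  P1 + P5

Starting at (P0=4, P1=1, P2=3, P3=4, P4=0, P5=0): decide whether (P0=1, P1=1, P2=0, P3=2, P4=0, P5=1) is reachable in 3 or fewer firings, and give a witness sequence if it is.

YES — reachable via ⟨γ, ζ⟩ (2 firings)

step 1: fire γ:  (P0=4, P1=1, P2=3, P3=4, P4=0, P5=0) → (P0=1, P1=3, P2=0, P3=2, P4=0, P5=0)
step 2: fire ζ:  (P0=1, P1=3, P2=0, P3=2, P4=0, P5=0) → (P0=1, P1=1, P2=0, P3=2, P4=0, P5=1)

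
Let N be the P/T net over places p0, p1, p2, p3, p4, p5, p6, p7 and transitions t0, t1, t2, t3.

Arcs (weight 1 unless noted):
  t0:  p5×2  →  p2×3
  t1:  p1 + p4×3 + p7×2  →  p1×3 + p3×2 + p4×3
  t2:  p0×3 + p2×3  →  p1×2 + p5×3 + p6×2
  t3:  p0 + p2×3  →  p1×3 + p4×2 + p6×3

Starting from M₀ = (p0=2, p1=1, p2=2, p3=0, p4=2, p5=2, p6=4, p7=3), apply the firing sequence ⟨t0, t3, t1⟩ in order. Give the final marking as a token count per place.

step 1: fire t0:  (p0=2, p1=1, p2=2, p3=0, p4=2, p5=2, p6=4, p7=3) → (p0=2, p1=1, p2=5, p3=0, p4=2, p5=0, p6=4, p7=3)
step 2: fire t3:  (p0=2, p1=1, p2=5, p3=0, p4=2, p5=0, p6=4, p7=3) → (p0=1, p1=4, p2=2, p3=0, p4=4, p5=0, p6=7, p7=3)
step 3: fire t1:  (p0=1, p1=4, p2=2, p3=0, p4=4, p5=0, p6=7, p7=3) → (p0=1, p1=6, p2=2, p3=2, p4=4, p5=0, p6=7, p7=1)

(p0=1, p1=6, p2=2, p3=2, p4=4, p5=0, p6=7, p7=1)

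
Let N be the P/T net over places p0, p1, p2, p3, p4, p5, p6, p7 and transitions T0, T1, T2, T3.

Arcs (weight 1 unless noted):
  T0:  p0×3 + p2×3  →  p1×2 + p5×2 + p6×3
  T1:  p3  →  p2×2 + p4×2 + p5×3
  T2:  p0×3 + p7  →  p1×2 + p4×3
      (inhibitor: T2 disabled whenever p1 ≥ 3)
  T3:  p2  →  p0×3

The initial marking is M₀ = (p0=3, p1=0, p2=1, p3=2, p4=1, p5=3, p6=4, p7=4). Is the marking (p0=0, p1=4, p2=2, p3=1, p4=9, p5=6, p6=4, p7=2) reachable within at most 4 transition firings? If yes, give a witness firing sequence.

YES — reachable via ⟨T1, T2, T3, T2⟩ (4 firings)

step 1: fire T1:  (p0=3, p1=0, p2=1, p3=2, p4=1, p5=3, p6=4, p7=4) → (p0=3, p1=0, p2=3, p3=1, p4=3, p5=6, p6=4, p7=4)
step 2: fire T2:  (p0=3, p1=0, p2=3, p3=1, p4=3, p5=6, p6=4, p7=4) → (p0=0, p1=2, p2=3, p3=1, p4=6, p5=6, p6=4, p7=3)
step 3: fire T3:  (p0=0, p1=2, p2=3, p3=1, p4=6, p5=6, p6=4, p7=3) → (p0=3, p1=2, p2=2, p3=1, p4=6, p5=6, p6=4, p7=3)
step 4: fire T2:  (p0=3, p1=2, p2=2, p3=1, p4=6, p5=6, p6=4, p7=3) → (p0=0, p1=4, p2=2, p3=1, p4=9, p5=6, p6=4, p7=2)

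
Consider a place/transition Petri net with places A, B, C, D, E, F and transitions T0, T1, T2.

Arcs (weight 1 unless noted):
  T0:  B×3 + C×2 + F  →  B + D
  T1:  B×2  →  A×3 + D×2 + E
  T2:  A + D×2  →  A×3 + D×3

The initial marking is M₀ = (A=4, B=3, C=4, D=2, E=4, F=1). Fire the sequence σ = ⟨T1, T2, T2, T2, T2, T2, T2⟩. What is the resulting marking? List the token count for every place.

step 1: fire T1:  (A=4, B=3, C=4, D=2, E=4, F=1) → (A=7, B=1, C=4, D=4, E=5, F=1)
step 2: fire T2:  (A=7, B=1, C=4, D=4, E=5, F=1) → (A=9, B=1, C=4, D=5, E=5, F=1)
step 3: fire T2:  (A=9, B=1, C=4, D=5, E=5, F=1) → (A=11, B=1, C=4, D=6, E=5, F=1)
step 4: fire T2:  (A=11, B=1, C=4, D=6, E=5, F=1) → (A=13, B=1, C=4, D=7, E=5, F=1)
step 5: fire T2:  (A=13, B=1, C=4, D=7, E=5, F=1) → (A=15, B=1, C=4, D=8, E=5, F=1)
step 6: fire T2:  (A=15, B=1, C=4, D=8, E=5, F=1) → (A=17, B=1, C=4, D=9, E=5, F=1)
step 7: fire T2:  (A=17, B=1, C=4, D=9, E=5, F=1) → (A=19, B=1, C=4, D=10, E=5, F=1)

(A=19, B=1, C=4, D=10, E=5, F=1)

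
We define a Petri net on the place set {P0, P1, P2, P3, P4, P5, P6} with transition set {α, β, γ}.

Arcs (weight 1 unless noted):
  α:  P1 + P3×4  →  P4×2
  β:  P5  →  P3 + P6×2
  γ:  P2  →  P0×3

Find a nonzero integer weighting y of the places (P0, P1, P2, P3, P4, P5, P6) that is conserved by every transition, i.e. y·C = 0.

y = (P0:1, P1:0, P2:3, P3:0, P4:0, P5:0, P6:0)

Incidence matrix C (rows=places, cols=transitions):
        α    β    γ
   P0   0    0    3
   P1  -1    0    0
   P2   0    0   -1
   P3  -4    1    0
   P4   2    0    0
   P5   0   -1    0
   P6   0    2    0

Candidate y = [1, 0, 3, 0, 0, 0, 0]; check y·C column-wise:
  col α: 1·0 + 0·-1 + 3·0 + 0·-4 + 0·2 = 0
  col β: 1·0 + 3·0 + 0·1 + 0·-1 + 0·2 = 0
  col γ: 1·3 + 3·-1 = 0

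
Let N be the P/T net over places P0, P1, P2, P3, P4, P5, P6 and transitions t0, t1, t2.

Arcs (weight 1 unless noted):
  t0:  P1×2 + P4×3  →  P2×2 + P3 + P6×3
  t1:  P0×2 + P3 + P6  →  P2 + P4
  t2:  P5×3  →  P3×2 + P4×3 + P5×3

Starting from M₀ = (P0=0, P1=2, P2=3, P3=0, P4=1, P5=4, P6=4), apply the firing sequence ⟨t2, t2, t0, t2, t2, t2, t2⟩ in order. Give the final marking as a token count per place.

step 1: fire t2:  (P0=0, P1=2, P2=3, P3=0, P4=1, P5=4, P6=4) → (P0=0, P1=2, P2=3, P3=2, P4=4, P5=4, P6=4)
step 2: fire t2:  (P0=0, P1=2, P2=3, P3=2, P4=4, P5=4, P6=4) → (P0=0, P1=2, P2=3, P3=4, P4=7, P5=4, P6=4)
step 3: fire t0:  (P0=0, P1=2, P2=3, P3=4, P4=7, P5=4, P6=4) → (P0=0, P1=0, P2=5, P3=5, P4=4, P5=4, P6=7)
step 4: fire t2:  (P0=0, P1=0, P2=5, P3=5, P4=4, P5=4, P6=7) → (P0=0, P1=0, P2=5, P3=7, P4=7, P5=4, P6=7)
step 5: fire t2:  (P0=0, P1=0, P2=5, P3=7, P4=7, P5=4, P6=7) → (P0=0, P1=0, P2=5, P3=9, P4=10, P5=4, P6=7)
step 6: fire t2:  (P0=0, P1=0, P2=5, P3=9, P4=10, P5=4, P6=7) → (P0=0, P1=0, P2=5, P3=11, P4=13, P5=4, P6=7)
step 7: fire t2:  (P0=0, P1=0, P2=5, P3=11, P4=13, P5=4, P6=7) → (P0=0, P1=0, P2=5, P3=13, P4=16, P5=4, P6=7)

(P0=0, P1=0, P2=5, P3=13, P4=16, P5=4, P6=7)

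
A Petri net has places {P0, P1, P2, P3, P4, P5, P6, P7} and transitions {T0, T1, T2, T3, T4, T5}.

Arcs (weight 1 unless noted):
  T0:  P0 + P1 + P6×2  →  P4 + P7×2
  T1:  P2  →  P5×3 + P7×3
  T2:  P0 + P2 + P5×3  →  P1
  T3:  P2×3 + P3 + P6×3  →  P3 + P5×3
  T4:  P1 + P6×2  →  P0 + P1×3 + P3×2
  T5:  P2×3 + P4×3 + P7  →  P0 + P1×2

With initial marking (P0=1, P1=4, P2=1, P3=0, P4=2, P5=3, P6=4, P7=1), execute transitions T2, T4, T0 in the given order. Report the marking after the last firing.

(P0=0, P1=6, P2=0, P3=2, P4=3, P5=0, P6=0, P7=3)

step 1: fire T2:  (P0=1, P1=4, P2=1, P3=0, P4=2, P5=3, P6=4, P7=1) → (P0=0, P1=5, P2=0, P3=0, P4=2, P5=0, P6=4, P7=1)
step 2: fire T4:  (P0=0, P1=5, P2=0, P3=0, P4=2, P5=0, P6=4, P7=1) → (P0=1, P1=7, P2=0, P3=2, P4=2, P5=0, P6=2, P7=1)
step 3: fire T0:  (P0=1, P1=7, P2=0, P3=2, P4=2, P5=0, P6=2, P7=1) → (P0=0, P1=6, P2=0, P3=2, P4=3, P5=0, P6=0, P7=3)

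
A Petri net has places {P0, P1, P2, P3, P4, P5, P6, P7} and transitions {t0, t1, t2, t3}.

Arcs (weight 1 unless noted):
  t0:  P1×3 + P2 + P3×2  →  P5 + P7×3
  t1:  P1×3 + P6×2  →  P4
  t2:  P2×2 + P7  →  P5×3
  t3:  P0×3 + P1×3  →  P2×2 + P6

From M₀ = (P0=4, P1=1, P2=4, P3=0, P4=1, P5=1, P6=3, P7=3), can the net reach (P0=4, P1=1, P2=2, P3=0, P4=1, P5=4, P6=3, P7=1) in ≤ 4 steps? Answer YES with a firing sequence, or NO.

depth 0: 1 marking
depth 1: 2 markings reached so far
depth 2: 3 markings reached so far
depth 3: 3 markings reached so far
(frontier empty at depth 3; search complete)
target is not among the 3 markings reachable within 4 steps

NO — not reachable within 4 firings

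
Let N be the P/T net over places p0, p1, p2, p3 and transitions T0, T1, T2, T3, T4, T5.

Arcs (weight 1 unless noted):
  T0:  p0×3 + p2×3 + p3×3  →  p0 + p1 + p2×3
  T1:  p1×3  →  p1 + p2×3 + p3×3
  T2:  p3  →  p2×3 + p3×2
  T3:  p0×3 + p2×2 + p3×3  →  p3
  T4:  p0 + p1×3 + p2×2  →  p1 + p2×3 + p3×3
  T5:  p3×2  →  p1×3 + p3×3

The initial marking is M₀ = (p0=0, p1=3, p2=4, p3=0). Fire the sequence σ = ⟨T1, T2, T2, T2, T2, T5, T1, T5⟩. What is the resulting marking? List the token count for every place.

step 1: fire T1:  (p0=0, p1=3, p2=4, p3=0) → (p0=0, p1=1, p2=7, p3=3)
step 2: fire T2:  (p0=0, p1=1, p2=7, p3=3) → (p0=0, p1=1, p2=10, p3=4)
step 3: fire T2:  (p0=0, p1=1, p2=10, p3=4) → (p0=0, p1=1, p2=13, p3=5)
step 4: fire T2:  (p0=0, p1=1, p2=13, p3=5) → (p0=0, p1=1, p2=16, p3=6)
step 5: fire T2:  (p0=0, p1=1, p2=16, p3=6) → (p0=0, p1=1, p2=19, p3=7)
step 6: fire T5:  (p0=0, p1=1, p2=19, p3=7) → (p0=0, p1=4, p2=19, p3=8)
step 7: fire T1:  (p0=0, p1=4, p2=19, p3=8) → (p0=0, p1=2, p2=22, p3=11)
step 8: fire T5:  (p0=0, p1=2, p2=22, p3=11) → (p0=0, p1=5, p2=22, p3=12)

(p0=0, p1=5, p2=22, p3=12)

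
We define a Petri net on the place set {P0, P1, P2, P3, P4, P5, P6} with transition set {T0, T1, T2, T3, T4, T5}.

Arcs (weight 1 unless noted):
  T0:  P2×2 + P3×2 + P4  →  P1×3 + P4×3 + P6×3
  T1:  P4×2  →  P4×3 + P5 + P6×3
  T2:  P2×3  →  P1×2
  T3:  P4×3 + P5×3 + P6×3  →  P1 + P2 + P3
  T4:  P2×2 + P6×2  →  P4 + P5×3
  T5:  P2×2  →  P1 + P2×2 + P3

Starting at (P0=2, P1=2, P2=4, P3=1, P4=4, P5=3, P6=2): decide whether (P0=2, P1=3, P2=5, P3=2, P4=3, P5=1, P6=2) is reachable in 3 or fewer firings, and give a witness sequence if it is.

NO — not reachable within 3 firings

depth 0: 1 marking
depth 1: 5 markings reached so far
depth 2: 14 markings reached so far
depth 3: 34 markings reached so far
target is not among the 34 markings reachable within 3 steps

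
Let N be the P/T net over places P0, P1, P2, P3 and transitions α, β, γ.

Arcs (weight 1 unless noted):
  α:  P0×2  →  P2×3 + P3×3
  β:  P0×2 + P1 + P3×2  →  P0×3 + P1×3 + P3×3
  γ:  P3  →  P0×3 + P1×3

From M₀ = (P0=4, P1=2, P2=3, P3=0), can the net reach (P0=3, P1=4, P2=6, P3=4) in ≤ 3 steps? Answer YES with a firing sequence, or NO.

YES — reachable via ⟨α, β⟩ (2 firings)

step 1: fire α:  (P0=4, P1=2, P2=3, P3=0) → (P0=2, P1=2, P2=6, P3=3)
step 2: fire β:  (P0=2, P1=2, P2=6, P3=3) → (P0=3, P1=4, P2=6, P3=4)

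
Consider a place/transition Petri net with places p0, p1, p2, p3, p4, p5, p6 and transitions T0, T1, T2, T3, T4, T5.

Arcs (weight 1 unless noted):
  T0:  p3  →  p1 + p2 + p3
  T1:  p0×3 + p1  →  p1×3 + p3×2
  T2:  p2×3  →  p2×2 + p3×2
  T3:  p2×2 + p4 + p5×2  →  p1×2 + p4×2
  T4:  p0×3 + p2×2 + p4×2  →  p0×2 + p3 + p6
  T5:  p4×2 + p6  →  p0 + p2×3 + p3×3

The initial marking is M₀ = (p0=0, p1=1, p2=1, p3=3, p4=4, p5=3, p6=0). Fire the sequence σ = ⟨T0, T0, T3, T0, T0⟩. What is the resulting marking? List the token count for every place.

step 1: fire T0:  (p0=0, p1=1, p2=1, p3=3, p4=4, p5=3, p6=0) → (p0=0, p1=2, p2=2, p3=3, p4=4, p5=3, p6=0)
step 2: fire T0:  (p0=0, p1=2, p2=2, p3=3, p4=4, p5=3, p6=0) → (p0=0, p1=3, p2=3, p3=3, p4=4, p5=3, p6=0)
step 3: fire T3:  (p0=0, p1=3, p2=3, p3=3, p4=4, p5=3, p6=0) → (p0=0, p1=5, p2=1, p3=3, p4=5, p5=1, p6=0)
step 4: fire T0:  (p0=0, p1=5, p2=1, p3=3, p4=5, p5=1, p6=0) → (p0=0, p1=6, p2=2, p3=3, p4=5, p5=1, p6=0)
step 5: fire T0:  (p0=0, p1=6, p2=2, p3=3, p4=5, p5=1, p6=0) → (p0=0, p1=7, p2=3, p3=3, p4=5, p5=1, p6=0)

(p0=0, p1=7, p2=3, p3=3, p4=5, p5=1, p6=0)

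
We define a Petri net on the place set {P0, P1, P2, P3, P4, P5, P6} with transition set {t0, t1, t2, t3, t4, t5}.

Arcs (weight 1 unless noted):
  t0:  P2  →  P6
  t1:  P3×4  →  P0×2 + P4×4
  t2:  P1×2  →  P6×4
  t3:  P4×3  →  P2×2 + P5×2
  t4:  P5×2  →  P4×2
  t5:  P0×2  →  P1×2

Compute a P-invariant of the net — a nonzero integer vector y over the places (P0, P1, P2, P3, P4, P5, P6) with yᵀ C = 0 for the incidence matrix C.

Incidence matrix C (rows=places, cols=transitions):
       t0   t1   t2   t3   t4   t5
   P0   0    2    0    0    0   -2
   P1   0    0   -2    0    0    2
   P2  -1    0    0    2    0    0
   P3   0   -4    0    0    0    0
   P4   0    4    0   -3    2    0
   P5   0    0    0    2   -2    0
   P6   1    0    4    0    0    0

Candidate y = [2, 2, 1, 3, 2, 2, 1]; check y·C column-wise:
  col t0: 2·0 + 2·0 + 1·-1 + 3·0 + 2·0 + 2·0 + 1·1 = 0
  col t1: 2·2 + 2·0 + 1·0 + 3·-4 + 2·4 + 2·0 + 1·0 = 0
  col t2: 2·0 + 2·-2 + 1·0 + 3·0 + 2·0 + 2·0 + 1·4 = 0
  col t3: 2·0 + 2·0 + 1·2 + 3·0 + 2·-3 + 2·2 + 1·0 = 0
  col t4: 2·0 + 2·0 + 1·0 + 3·0 + 2·2 + 2·-2 + 1·0 = 0
  col t5: 2·-2 + 2·2 + 1·0 + 3·0 + 2·0 + 2·0 + 1·0 = 0

y = (P0:2, P1:2, P2:1, P3:3, P4:2, P5:2, P6:1)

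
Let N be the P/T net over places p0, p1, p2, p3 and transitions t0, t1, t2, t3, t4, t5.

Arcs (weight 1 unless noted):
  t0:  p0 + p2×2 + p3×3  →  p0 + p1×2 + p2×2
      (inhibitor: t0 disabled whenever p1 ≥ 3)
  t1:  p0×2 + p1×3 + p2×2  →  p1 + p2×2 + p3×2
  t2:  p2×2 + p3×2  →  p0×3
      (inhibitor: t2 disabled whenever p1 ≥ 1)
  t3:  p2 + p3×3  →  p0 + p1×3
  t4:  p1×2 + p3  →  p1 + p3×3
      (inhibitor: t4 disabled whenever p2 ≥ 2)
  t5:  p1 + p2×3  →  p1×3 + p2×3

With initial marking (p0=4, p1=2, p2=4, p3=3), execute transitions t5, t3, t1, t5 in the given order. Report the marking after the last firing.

step 1: fire t5:  (p0=4, p1=2, p2=4, p3=3) → (p0=4, p1=4, p2=4, p3=3)
step 2: fire t3:  (p0=4, p1=4, p2=4, p3=3) → (p0=5, p1=7, p2=3, p3=0)
step 3: fire t1:  (p0=5, p1=7, p2=3, p3=0) → (p0=3, p1=5, p2=3, p3=2)
step 4: fire t5:  (p0=3, p1=5, p2=3, p3=2) → (p0=3, p1=7, p2=3, p3=2)

(p0=3, p1=7, p2=3, p3=2)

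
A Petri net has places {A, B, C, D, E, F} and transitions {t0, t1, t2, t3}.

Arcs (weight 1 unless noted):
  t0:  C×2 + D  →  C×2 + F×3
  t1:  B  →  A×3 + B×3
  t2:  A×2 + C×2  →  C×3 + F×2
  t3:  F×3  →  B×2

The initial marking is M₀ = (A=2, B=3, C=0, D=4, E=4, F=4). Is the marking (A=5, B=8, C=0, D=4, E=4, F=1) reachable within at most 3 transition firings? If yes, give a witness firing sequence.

depth 0: 1 marking
depth 1: 3 markings reached so far
depth 2: 5 markings reached so far
depth 3: 7 markings reached so far
target is not among the 7 markings reachable within 3 steps

NO — not reachable within 3 firings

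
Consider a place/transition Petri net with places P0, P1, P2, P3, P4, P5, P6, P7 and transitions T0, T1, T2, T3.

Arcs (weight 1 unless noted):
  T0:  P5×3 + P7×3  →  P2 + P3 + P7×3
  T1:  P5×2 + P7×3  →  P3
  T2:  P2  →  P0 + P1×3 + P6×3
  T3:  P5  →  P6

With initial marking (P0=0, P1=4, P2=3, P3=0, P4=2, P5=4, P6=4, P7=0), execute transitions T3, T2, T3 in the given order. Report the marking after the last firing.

(P0=1, P1=7, P2=2, P3=0, P4=2, P5=2, P6=9, P7=0)

step 1: fire T3:  (P0=0, P1=4, P2=3, P3=0, P4=2, P5=4, P6=4, P7=0) → (P0=0, P1=4, P2=3, P3=0, P4=2, P5=3, P6=5, P7=0)
step 2: fire T2:  (P0=0, P1=4, P2=3, P3=0, P4=2, P5=3, P6=5, P7=0) → (P0=1, P1=7, P2=2, P3=0, P4=2, P5=3, P6=8, P7=0)
step 3: fire T3:  (P0=1, P1=7, P2=2, P3=0, P4=2, P5=3, P6=8, P7=0) → (P0=1, P1=7, P2=2, P3=0, P4=2, P5=2, P6=9, P7=0)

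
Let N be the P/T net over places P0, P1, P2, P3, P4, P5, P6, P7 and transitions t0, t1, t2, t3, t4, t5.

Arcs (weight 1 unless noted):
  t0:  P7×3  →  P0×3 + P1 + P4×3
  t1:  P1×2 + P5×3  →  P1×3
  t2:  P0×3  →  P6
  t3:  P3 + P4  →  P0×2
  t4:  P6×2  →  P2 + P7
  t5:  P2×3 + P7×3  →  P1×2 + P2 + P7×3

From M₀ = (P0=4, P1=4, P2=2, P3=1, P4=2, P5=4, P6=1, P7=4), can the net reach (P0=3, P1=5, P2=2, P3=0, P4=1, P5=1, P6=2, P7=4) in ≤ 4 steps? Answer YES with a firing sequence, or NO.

YES — reachable via ⟨t1, t2, t3⟩ (3 firings)

step 1: fire t1:  (P0=4, P1=4, P2=2, P3=1, P4=2, P5=4, P6=1, P7=4) → (P0=4, P1=5, P2=2, P3=1, P4=2, P5=1, P6=1, P7=4)
step 2: fire t2:  (P0=4, P1=5, P2=2, P3=1, P4=2, P5=1, P6=1, P7=4) → (P0=1, P1=5, P2=2, P3=1, P4=2, P5=1, P6=2, P7=4)
step 3: fire t3:  (P0=1, P1=5, P2=2, P3=1, P4=2, P5=1, P6=2, P7=4) → (P0=3, P1=5, P2=2, P3=0, P4=1, P5=1, P6=2, P7=4)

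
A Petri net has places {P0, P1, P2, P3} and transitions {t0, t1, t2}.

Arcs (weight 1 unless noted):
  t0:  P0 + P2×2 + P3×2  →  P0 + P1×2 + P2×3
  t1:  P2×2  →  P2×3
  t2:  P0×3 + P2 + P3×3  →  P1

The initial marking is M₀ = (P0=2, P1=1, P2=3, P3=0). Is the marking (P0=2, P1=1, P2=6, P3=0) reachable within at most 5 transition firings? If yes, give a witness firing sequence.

YES — reachable via ⟨t1, t1, t1⟩ (3 firings)

step 1: fire t1:  (P0=2, P1=1, P2=3, P3=0) → (P0=2, P1=1, P2=4, P3=0)
step 2: fire t1:  (P0=2, P1=1, P2=4, P3=0) → (P0=2, P1=1, P2=5, P3=0)
step 3: fire t1:  (P0=2, P1=1, P2=5, P3=0) → (P0=2, P1=1, P2=6, P3=0)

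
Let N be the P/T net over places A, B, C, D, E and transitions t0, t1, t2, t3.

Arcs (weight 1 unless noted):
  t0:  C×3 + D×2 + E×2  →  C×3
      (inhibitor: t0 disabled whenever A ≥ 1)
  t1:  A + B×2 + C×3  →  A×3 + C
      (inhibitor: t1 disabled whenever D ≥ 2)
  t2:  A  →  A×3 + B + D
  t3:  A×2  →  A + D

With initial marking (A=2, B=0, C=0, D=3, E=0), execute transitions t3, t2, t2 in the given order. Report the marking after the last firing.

step 1: fire t3:  (A=2, B=0, C=0, D=3, E=0) → (A=1, B=0, C=0, D=4, E=0)
step 2: fire t2:  (A=1, B=0, C=0, D=4, E=0) → (A=3, B=1, C=0, D=5, E=0)
step 3: fire t2:  (A=3, B=1, C=0, D=5, E=0) → (A=5, B=2, C=0, D=6, E=0)

(A=5, B=2, C=0, D=6, E=0)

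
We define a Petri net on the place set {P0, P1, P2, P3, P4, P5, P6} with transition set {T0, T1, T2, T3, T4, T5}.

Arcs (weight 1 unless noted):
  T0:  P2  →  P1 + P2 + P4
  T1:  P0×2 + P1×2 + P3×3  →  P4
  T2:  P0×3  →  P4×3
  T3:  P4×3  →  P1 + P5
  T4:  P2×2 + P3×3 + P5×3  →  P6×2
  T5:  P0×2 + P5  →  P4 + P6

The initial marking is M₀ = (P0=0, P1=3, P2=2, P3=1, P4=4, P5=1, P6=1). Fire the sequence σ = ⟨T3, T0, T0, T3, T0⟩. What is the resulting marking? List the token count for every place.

step 1: fire T3:  (P0=0, P1=3, P2=2, P3=1, P4=4, P5=1, P6=1) → (P0=0, P1=4, P2=2, P3=1, P4=1, P5=2, P6=1)
step 2: fire T0:  (P0=0, P1=4, P2=2, P3=1, P4=1, P5=2, P6=1) → (P0=0, P1=5, P2=2, P3=1, P4=2, P5=2, P6=1)
step 3: fire T0:  (P0=0, P1=5, P2=2, P3=1, P4=2, P5=2, P6=1) → (P0=0, P1=6, P2=2, P3=1, P4=3, P5=2, P6=1)
step 4: fire T3:  (P0=0, P1=6, P2=2, P3=1, P4=3, P5=2, P6=1) → (P0=0, P1=7, P2=2, P3=1, P4=0, P5=3, P6=1)
step 5: fire T0:  (P0=0, P1=7, P2=2, P3=1, P4=0, P5=3, P6=1) → (P0=0, P1=8, P2=2, P3=1, P4=1, P5=3, P6=1)

(P0=0, P1=8, P2=2, P3=1, P4=1, P5=3, P6=1)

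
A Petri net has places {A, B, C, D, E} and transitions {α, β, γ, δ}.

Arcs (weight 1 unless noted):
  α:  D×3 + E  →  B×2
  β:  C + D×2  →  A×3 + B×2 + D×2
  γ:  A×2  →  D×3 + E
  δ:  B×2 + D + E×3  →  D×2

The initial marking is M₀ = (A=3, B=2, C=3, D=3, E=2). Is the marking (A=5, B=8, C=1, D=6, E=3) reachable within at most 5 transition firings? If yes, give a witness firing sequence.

step 1: fire α:  (A=3, B=2, C=3, D=3, E=2) → (A=3, B=4, C=3, D=0, E=1)
step 2: fire γ:  (A=3, B=4, C=3, D=0, E=1) → (A=1, B=4, C=3, D=3, E=2)
step 3: fire β:  (A=1, B=4, C=3, D=3, E=2) → (A=4, B=6, C=2, D=3, E=2)
step 4: fire β:  (A=4, B=6, C=2, D=3, E=2) → (A=7, B=8, C=1, D=3, E=2)
step 5: fire γ:  (A=7, B=8, C=1, D=3, E=2) → (A=5, B=8, C=1, D=6, E=3)

YES — reachable via ⟨α, γ, β, β, γ⟩ (5 firings)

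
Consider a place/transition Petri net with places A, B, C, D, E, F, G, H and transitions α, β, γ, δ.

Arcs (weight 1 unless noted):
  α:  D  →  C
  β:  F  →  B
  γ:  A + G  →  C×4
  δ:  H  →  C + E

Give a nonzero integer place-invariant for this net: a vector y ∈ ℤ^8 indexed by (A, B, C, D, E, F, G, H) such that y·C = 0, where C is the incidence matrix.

Incidence matrix C (rows=places, cols=transitions):
        α    β    γ    δ
    A   0    0   -1    0
    B   0    1    0    0
    C   1    0    4    1
    D  -1    0    0    0
    E   0    0    0    1
    F   0   -1    0    0
    G   0    0   -1    0
    H   0    0    0   -1

Candidate y = [4, 0, 1, 1, -1, 0, 0, 0]; check y·C column-wise:
  col α: 4·0 + 1·1 + 1·-1 + -1·0 = 0
  col β: 4·0 + 0·1 + 1·0 + 1·0 + -1·0 + 0·-1 = 0
  col γ: 4·-1 + 1·4 + 1·0 + -1·0 + 0·-1 = 0
  col δ: 4·0 + 1·1 + 1·0 + -1·1 + 0·-1 = 0

y = (A:4, B:0, C:1, D:1, E:-1, F:0, G:0, H:0)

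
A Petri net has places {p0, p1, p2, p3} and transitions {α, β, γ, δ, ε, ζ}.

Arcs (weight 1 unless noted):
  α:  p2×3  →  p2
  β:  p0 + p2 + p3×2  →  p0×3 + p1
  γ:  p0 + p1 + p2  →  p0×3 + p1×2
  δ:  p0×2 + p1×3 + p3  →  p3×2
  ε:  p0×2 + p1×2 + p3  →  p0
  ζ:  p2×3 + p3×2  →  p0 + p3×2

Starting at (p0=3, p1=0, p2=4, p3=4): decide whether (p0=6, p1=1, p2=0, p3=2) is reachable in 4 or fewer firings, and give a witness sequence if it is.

YES — reachable via ⟨β, ζ⟩ (2 firings)

step 1: fire β:  (p0=3, p1=0, p2=4, p3=4) → (p0=5, p1=1, p2=3, p3=2)
step 2: fire ζ:  (p0=5, p1=1, p2=3, p3=2) → (p0=6, p1=1, p2=0, p3=2)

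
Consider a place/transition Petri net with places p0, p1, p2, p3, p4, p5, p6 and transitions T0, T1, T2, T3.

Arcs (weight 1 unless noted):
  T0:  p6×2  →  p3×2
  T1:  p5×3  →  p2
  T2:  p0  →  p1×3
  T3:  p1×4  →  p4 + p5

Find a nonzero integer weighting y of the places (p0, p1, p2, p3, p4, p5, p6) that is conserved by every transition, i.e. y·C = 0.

Incidence matrix C (rows=places, cols=transitions):
       T0   T1   T2   T3
   p0   0    0   -1    0
   p1   0    0    3   -4
   p2   0    1    0    0
   p3   2    0    0    0
   p4   0    0    0    1
   p5   0   -3    0    1
   p6  -2    0    0    0

Candidate y = [3, 1, 0, 0, 4, 0, 0]; check y·C column-wise:
  col T0: 3·0 + 1·0 + 0·2 + 4·0 + 0·-2 = 0
  col T1: 3·0 + 1·0 + 0·1 + 4·0 + 0·-3 = 0
  col T2: 3·-1 + 1·3 + 4·0 = 0
  col T3: 3·0 + 1·-4 + 4·1 + 0·1 = 0

y = (p0:3, p1:1, p2:0, p3:0, p4:4, p5:0, p6:0)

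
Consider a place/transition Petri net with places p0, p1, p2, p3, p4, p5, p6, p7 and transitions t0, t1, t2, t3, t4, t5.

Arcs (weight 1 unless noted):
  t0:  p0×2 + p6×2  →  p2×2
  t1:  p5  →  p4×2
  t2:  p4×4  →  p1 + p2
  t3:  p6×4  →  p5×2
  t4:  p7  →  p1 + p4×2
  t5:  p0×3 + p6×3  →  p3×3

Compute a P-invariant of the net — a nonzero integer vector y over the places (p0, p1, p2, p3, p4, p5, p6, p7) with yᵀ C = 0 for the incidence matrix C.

y = (p0:5, p1:-2, p2:6, p3:6, p4:1, p5:2, p6:1, p7:0)

Incidence matrix C (rows=places, cols=transitions):
       t0   t1   t2   t3   t4   t5
   p0  -2    0    0    0    0   -3
   p1   0    0    1    0    1    0
   p2   2    0    1    0    0    0
   p3   0    0    0    0    0    3
   p4   0    2   -4    0    2    0
   p5   0   -1    0    2    0    0
   p6  -2    0    0   -4    0   -3
   p7   0    0    0    0   -1    0

Candidate y = [5, -2, 6, 6, 1, 2, 1, 0]; check y·C column-wise:
  col t0: 5·-2 + -2·0 + 6·2 + 6·0 + 1·0 + 2·0 + 1·-2 = 0
  col t1: 5·0 + -2·0 + 6·0 + 6·0 + 1·2 + 2·-1 + 1·0 = 0
  col t2: 5·0 + -2·1 + 6·1 + 6·0 + 1·-4 + 2·0 + 1·0 = 0
  col t3: 5·0 + -2·0 + 6·0 + 6·0 + 1·0 + 2·2 + 1·-4 = 0
  col t4: 5·0 + -2·1 + 6·0 + 6·0 + 1·2 + 2·0 + 1·0 + 0·-1 = 0
  col t5: 5·-3 + -2·0 + 6·0 + 6·3 + 1·0 + 2·0 + 1·-3 = 0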